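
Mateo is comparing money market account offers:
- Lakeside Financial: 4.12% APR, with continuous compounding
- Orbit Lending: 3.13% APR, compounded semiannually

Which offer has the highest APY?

Lakeside Financial: e^0.0412 − 1 = 4.206%
Orbit Lending: (1 + 0.0313/2)^2 − 1 = 3.154%
The highest effective annual rate is Lakeside Financial at 4.206%.

Lakeside Financial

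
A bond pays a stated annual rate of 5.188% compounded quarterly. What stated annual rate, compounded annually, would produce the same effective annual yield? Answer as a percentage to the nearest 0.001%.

5.290%

EAR = (1 + 0.05188/4)^4 − 1 = 0.052898.
Compounded annually, the equivalent nominal rate is the EAR itself: 5.290%.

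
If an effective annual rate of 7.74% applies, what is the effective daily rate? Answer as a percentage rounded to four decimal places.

The per-day rate i satisfies (1 + i)^365 = 1 + 0.0774.
i = 1.0774^(1/365) − 1 = 0.0002043 = 0.0204%.

0.0204%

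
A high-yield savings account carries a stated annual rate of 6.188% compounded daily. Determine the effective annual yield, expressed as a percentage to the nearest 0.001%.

6.383%

EAR = (1 + 0.06188/365)^365 − 1.
= (1 + 0.000170)^365 − 1 = 1.063829 − 1 = 6.383%.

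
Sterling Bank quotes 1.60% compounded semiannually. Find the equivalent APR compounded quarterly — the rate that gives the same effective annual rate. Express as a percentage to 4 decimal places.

1.5968%

EAR = (1 + 0.0160/2)^2 − 1 = 0.016064.
Solve (1 + r/4)^4 = 1.016064: r/4 = 1.016064^(1/4) − 1 = 0.003992, so r = 0.015968 = 1.5968%.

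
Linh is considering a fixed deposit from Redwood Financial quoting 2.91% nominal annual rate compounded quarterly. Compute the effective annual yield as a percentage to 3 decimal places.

2.942%

EAR = (1 + 0.0291/4)^4 − 1.
= 1.029419 − 1 = 2.942%.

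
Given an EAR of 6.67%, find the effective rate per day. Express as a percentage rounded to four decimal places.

0.0177%

The per-day rate i satisfies (1 + i)^365 = 1 + 0.0667.
i = 1.0667^(1/365) − 1 = 0.0001769 = 0.0177%.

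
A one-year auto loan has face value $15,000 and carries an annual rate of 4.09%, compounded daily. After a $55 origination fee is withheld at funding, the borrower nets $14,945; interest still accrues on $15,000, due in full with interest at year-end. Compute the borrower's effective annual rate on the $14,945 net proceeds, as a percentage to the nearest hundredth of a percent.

Amount owed after one year: 15,000 × (1 + 0.0409/365)^365 = 15,000 × 1.041746 = $15,626.18.
Effective rate on net proceeds: 15,626.18 / 14,945 − 1 = 0.045579 = 4.56%.

4.56%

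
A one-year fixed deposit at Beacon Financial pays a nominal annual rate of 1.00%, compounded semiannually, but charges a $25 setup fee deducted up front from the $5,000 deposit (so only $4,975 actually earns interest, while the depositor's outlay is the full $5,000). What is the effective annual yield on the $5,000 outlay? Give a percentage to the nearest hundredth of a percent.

0.50%

Value after one year: 4,975 × (1 + 0.0100/2)^2 = 4,975 × 1.010025 = $5,024.87.
Effective yield on the $5,000 outlay: 5,024.87 / 5,000 − 1 = 0.004975 = 0.50%.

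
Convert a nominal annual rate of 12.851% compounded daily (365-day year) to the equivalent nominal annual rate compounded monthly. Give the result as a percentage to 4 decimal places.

EAR = (1 + 0.12851/365)^365 − 1 = 0.137107.
Solve (1 + r/12)^12 = 1.137107: r/12 = 1.137107^(1/12) − 1 = 0.010765, so r = 0.129178 = 12.9178%.

12.9178%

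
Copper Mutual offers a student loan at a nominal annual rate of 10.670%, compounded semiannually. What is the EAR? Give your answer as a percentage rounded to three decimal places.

EAR = (1 + 0.10670/2)^2 − 1.
= (1 + 0.053350)^2 − 1 = 1.109546 − 1 = 10.955%.

10.955%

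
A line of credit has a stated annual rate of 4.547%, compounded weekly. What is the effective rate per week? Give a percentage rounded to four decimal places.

0.0874%

With a nominal annual rate compounded weekly, the periodic rate is the nominal rate divided by 52.
i = 0.04547 / 52 = 0.0008744 = 0.0874%.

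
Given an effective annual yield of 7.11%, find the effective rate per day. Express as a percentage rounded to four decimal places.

The per-day rate i satisfies (1 + i)^365 = 1 + 0.0711.
i = 1.0711^(1/365) − 1 = 0.0001882 = 0.0188%.

0.0188%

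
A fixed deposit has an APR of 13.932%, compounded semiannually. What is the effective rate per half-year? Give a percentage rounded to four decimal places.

6.9660%

With a nominal annual rate compounded semiannually, the periodic rate is the nominal rate divided by 2.
i = 0.13932 / 2 = 0.0696600 = 6.9660%.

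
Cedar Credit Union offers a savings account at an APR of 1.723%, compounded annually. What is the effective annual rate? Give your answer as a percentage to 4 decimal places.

1.7230%

Annual compounding means the effective rate equals the nominal rate: 1.7230%.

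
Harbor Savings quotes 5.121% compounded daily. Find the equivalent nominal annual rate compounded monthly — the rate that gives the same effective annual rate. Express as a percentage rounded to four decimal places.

EAR = (1 + 0.05121/365)^365 − 1 = 0.052540.
Solve (1 + r/12)^12 = 1.052540: r/12 = 1.052540^(1/12) − 1 = 0.004276, so r = 0.051316 = 5.1316%.

5.1316%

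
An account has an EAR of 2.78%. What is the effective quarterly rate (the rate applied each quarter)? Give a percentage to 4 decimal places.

The per-quarter rate i satisfies (1 + i)^4 = 1 + 0.0278.
i = 1.0278^(1/4) − 1 = 0.0068787 = 0.6879%.

0.6879%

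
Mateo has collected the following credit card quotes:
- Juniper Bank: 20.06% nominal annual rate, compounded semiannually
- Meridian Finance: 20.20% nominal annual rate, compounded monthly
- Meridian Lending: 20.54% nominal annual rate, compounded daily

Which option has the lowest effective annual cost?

Juniper Bank

Juniper Bank: (1 + 0.2006/2)^2 − 1 = 21.066%
Meridian Finance: (1 + 0.2020/12)^12 − 1 = 22.179%
Meridian Lending: (1 + 0.2054/365)^365 − 1 = 22.795%
The lowest effective annual rate is Juniper Bank at 21.066%.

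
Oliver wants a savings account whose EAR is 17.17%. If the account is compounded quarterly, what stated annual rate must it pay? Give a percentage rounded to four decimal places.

16.1636%

(1 + r/4)^4 − 1 = 0.1717, so 1 + r/4 = 1.1717^(1/4).
r/4 = 0.040409, so r = 0.161636 = 16.1636%.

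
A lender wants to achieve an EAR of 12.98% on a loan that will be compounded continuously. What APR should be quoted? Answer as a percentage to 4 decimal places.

Continuous: nominal r satisfies e^r − 1 = 0.1298.
r = ln(1 + 0.1298) = ln(1.1298) = 0.122041 = 12.2041%.

12.2041%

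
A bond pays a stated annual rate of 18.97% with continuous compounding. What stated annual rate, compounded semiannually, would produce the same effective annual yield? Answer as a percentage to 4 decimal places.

EAR under continuous compounding: e^0.1897 − 1 = 0.208887.
Solve (1 + r/2)^2 = 1.208887: r/2 = 1.208887^(1/2) − 1 = 0.099494, so r = 0.198988 = 19.8988%.

19.8988%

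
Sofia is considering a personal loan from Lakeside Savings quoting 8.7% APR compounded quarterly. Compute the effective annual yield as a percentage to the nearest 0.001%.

8.988%

EAR = (1 + 0.087/4)^4 − 1.
= 1.089880 − 1 = 8.988%.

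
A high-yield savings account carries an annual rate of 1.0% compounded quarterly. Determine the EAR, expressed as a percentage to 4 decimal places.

EAR = (1 + 0.010/4)^4 − 1.
= (1 + 0.002500)^4 − 1 = 1.010038 − 1 = 1.0038%.

1.0038%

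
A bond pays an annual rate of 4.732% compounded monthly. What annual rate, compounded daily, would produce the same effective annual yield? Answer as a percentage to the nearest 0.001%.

4.723%

EAR = (1 + 0.04732/12)^12 − 1 = 0.048360.
Solve (1 + r/365)^365 = 1.048360: r/365 = 1.048360^(1/365) − 1 = 0.000129, so r = 0.047230 = 4.723%.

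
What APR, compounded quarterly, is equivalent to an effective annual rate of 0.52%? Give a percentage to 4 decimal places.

(1 + r/4)^4 − 1 = 0.0052, so 1 + r/4 = 1.0052^(1/4).
r/4 = 0.001297, so r = 0.005190 = 0.5190%.

0.5190%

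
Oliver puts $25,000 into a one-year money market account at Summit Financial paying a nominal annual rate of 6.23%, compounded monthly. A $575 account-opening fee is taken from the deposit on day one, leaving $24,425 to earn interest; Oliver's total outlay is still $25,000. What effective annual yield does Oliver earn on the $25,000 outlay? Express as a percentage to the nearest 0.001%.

3.964%

Value after one year: 24,425 × (1 + 0.0623/12)^12 = 24,425 × 1.064110 = $25,990.89.
Effective yield on the $25,000 outlay: 25,990.89 / 25,000 − 1 = 0.039636 = 3.964%.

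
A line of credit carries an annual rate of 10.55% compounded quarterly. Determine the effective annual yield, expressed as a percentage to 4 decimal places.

10.9748%

EAR = (1 + 0.1055/4)^4 − 1.
= (1 + 0.026375)^4 − 1 = 1.109748 − 1 = 10.9748%.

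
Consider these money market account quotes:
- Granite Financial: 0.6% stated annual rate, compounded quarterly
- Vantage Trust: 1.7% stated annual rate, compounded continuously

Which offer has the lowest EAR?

Granite Financial: (1 + 0.006/4)^4 − 1 = 0.601%
Vantage Trust: e^0.017 − 1 = 1.715%
The lowest effective annual rate is Granite Financial at 0.601%.

Granite Financial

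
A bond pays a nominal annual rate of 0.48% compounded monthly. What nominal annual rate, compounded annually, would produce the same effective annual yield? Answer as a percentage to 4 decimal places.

EAR = (1 + 0.0048/12)^12 − 1 = 0.004811.
Compounded annually, the equivalent nominal rate is the EAR itself: 0.4811%.

0.4811%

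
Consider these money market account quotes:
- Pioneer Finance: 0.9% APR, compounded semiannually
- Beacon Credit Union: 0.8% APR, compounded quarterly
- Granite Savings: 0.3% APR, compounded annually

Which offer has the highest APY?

Pioneer Finance

Pioneer Finance: (1 + 0.009/2)^2 − 1 = 0.902%
Beacon Credit Union: (1 + 0.008/4)^4 − 1 = 0.802%
Granite Savings: compounded annually, EAR = 0.300%
The highest effective annual rate is Pioneer Finance at 0.902%.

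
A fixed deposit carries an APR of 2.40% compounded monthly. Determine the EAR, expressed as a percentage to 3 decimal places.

EAR = (1 + 0.0240/12)^12 − 1.
= (1 + 0.002000)^12 − 1 = 1.024266 − 1 = 2.427%.

2.427%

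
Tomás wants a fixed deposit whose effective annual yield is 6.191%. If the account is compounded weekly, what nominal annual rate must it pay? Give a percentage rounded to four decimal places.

6.0104%

(1 + r/52)^52 − 1 = 0.06191, so 1 + r/52 = 1.06191^(1/52).
r/52 = 0.001156, so r = 0.060104 = 6.0104%.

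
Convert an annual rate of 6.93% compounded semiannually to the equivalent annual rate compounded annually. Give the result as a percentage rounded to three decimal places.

7.050%

EAR = (1 + 0.0693/2)^2 − 1 = 0.070501.
Compounded annually, the equivalent nominal rate is the EAR itself: 7.050%.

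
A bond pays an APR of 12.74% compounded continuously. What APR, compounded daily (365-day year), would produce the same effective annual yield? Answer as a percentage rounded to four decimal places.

EAR under continuous compounding: e^0.1274 − 1 = 0.135871.
Solve (1 + r/365)^365 = 1.135871: r/365 = 1.135871^(1/365) − 1 = 0.000349, so r = 0.127422 = 12.7422%.

12.7422%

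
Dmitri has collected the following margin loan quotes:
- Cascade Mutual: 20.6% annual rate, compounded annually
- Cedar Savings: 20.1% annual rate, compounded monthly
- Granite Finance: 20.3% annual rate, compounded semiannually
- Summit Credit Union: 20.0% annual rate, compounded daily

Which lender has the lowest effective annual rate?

Cascade Mutual: compounded annually, EAR = 20.600%
Cedar Savings: (1 + 0.201/12)^12 − 1 = 22.059%
Granite Finance: (1 + 0.203/2)^2 − 1 = 21.330%
Summit Credit Union: (1 + 0.200/365)^365 − 1 = 22.134%
The lowest effective annual rate is Cascade Mutual at 20.600%.

Cascade Mutual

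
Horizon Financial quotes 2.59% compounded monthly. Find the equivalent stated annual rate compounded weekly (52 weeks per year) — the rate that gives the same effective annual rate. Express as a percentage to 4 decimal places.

EAR = (1 + 0.0259/12)^12 − 1 = 0.026210.
Solve (1 + r/52)^52 = 1.026210: r/52 = 1.026210^(1/52) − 1 = 0.000498, so r = 0.025879 = 2.5879%.

2.5879%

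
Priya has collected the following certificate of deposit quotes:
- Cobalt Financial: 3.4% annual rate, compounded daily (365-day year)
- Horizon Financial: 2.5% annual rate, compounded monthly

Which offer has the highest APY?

Cobalt Financial: (1 + 0.034/365)^365 − 1 = 3.458%
Horizon Financial: (1 + 0.025/12)^12 − 1 = 2.529%
The highest effective annual rate is Cobalt Financial at 3.458%.

Cobalt Financial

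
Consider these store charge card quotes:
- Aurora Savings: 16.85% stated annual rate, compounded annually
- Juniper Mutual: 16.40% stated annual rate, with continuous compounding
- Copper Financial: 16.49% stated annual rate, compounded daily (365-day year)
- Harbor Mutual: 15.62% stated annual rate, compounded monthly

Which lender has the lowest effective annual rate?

Harbor Mutual

Aurora Savings: compounded annually, EAR = 16.850%
Juniper Mutual: e^0.1640 − 1 = 17.821%
Copper Financial: (1 + 0.1649/365)^365 − 1 = 17.923%
Harbor Mutual: (1 + 0.1562/12)^12 − 1 = 16.788%
The lowest effective annual rate is Harbor Mutual at 16.788%.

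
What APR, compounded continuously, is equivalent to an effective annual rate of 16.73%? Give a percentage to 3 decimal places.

Continuous: nominal r satisfies e^r − 1 = 0.1673.
r = ln(1 + 0.1673) = ln(1.1673) = 0.154693 = 15.469%.

15.469%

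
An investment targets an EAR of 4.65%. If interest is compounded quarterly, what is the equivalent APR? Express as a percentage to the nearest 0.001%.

(1 + r/4)^4 − 1 = 0.0465, so 1 + r/4 = 1.0465^(1/4).
r/4 = 0.011428, so r = 0.045710 = 4.571%.

4.571%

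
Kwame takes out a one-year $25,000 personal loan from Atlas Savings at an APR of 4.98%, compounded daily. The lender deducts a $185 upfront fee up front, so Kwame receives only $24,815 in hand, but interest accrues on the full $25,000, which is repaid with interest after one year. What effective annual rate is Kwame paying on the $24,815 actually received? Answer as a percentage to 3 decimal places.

Amount owed after one year: 25,000 × (1 + 0.0498/365)^365 = 25,000 × 1.051057 = $26,276.43.
Effective rate on net proceeds: 26,276.43 / 24,815 − 1 = 0.058893 = 5.889%.

5.889%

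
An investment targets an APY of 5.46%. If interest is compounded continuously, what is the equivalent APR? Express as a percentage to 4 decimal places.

5.3162%

Continuous: nominal r satisfies e^r − 1 = 0.0546.
r = ln(1 + 0.0546) = ln(1.0546) = 0.053162 = 5.3162%.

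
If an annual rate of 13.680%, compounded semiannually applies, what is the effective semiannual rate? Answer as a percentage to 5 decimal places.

6.84000%

With a nominal annual rate compounded semiannually, the periodic rate is the nominal rate divided by 2.
i = 0.13680 / 2 = 0.0684000 = 6.84000%.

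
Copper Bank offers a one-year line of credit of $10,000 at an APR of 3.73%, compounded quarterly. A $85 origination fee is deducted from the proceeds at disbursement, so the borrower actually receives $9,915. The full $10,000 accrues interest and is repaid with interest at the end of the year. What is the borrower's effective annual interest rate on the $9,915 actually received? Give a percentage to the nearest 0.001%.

4.672%

Amount owed after one year: 10,000 × (1 + 0.0373/4)^4 = 10,000 × 1.037825 = $10,378.25.
Effective rate on net proceeds: 10,378.25 / 9,915 − 1 = 0.046722 = 4.672%.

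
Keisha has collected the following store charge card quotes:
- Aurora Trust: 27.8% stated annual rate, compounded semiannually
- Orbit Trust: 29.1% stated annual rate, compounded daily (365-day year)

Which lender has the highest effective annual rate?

Aurora Trust: (1 + 0.278/2)^2 − 1 = 29.732%
Orbit Trust: (1 + 0.291/365)^365 − 1 = 33.761%
The highest effective annual rate is Orbit Trust at 33.761%.

Orbit Trust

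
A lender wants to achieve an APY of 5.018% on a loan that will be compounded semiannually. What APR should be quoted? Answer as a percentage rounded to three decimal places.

4.957%

(1 + r/2)^2 − 1 = 0.05018, so 1 + r/2 = 1.05018^(1/2).
r/2 = 0.024783, so r = 0.049566 = 4.957%.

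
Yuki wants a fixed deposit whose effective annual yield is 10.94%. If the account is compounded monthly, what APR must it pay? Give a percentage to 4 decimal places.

(1 + r/12)^12 − 1 = 0.1094, so 1 + r/12 = 1.1094^(1/12).
r/12 = 0.008689, so r = 0.104270 = 10.4270%.

10.4270%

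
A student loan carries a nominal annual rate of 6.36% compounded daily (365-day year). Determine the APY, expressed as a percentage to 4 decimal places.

6.5660%

EAR = (1 + 0.0636/365)^365 − 1.
= 1.065660 − 1 = 6.5660%.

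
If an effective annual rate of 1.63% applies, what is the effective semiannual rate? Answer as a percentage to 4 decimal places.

0.8117%

The per-half-year rate i satisfies (1 + i)^2 = 1 + 0.0163.
i = 1.0163^(1/2) − 1 = 0.0081171 = 0.8117%.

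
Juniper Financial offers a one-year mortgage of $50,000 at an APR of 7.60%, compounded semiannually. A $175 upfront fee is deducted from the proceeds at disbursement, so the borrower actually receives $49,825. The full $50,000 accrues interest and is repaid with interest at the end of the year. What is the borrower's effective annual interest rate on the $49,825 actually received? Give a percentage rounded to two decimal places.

8.12%

Amount owed after one year: 50,000 × (1 + 0.0760/2)^2 = 50,000 × 1.077444 = $53,872.20.
Effective rate on net proceeds: 53,872.20 / 49,825 − 1 = 0.081228 = 8.12%.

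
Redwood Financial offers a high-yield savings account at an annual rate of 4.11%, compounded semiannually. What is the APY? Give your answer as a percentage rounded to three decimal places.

EAR = (1 + 0.0411/2)^2 − 1.
= (1 + 0.020550)^2 − 1 = 1.041522 − 1 = 4.152%.

4.152%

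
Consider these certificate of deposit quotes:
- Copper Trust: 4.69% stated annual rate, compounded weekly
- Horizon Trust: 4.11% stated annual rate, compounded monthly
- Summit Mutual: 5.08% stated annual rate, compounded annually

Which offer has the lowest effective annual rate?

Copper Trust: (1 + 0.0469/52)^52 − 1 = 4.800%
Horizon Trust: (1 + 0.0411/12)^12 − 1 = 4.188%
Summit Mutual: compounded annually, EAR = 5.080%
The lowest effective annual rate is Horizon Trust at 4.188%.

Horizon Trust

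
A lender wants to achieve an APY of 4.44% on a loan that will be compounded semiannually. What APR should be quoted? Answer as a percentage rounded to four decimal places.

(1 + r/2)^2 − 1 = 0.0444, so 1 + r/2 = 1.0444^(1/2).
r/2 = 0.021959, so r = 0.043918 = 4.3918%.

4.3918%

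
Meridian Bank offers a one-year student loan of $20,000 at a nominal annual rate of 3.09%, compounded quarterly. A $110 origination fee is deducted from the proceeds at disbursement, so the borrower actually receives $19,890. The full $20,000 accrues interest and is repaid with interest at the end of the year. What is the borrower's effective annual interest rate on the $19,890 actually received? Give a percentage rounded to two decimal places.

3.70%

Amount owed after one year: 20,000 × (1 + 0.0309/4)^4 = 20,000 × 1.031260 = $20,625.20.
Effective rate on net proceeds: 20,625.20 / 19,890 − 1 = 0.036963 = 3.70%.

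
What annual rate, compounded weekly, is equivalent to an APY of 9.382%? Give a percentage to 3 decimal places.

(1 + r/52)^52 − 1 = 0.09382, so 1 + r/52 = 1.09382^(1/52).
r/52 = 0.001726, so r = 0.089754 = 8.975%.

8.975%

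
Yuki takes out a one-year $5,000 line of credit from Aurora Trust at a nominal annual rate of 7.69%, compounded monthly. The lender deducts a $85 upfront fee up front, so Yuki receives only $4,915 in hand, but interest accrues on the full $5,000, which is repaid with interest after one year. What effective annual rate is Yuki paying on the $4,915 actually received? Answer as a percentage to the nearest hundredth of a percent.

9.83%

Amount owed after one year: 5,000 × (1 + 0.0769/12)^12 = 5,000 × 1.079669 = $5,398.35.
Effective rate on net proceeds: 5,398.35 / 4,915 − 1 = 0.098341 = 9.83%.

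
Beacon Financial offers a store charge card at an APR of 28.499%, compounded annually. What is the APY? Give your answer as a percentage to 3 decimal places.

28.499%

Annual compounding means the effective rate equals the nominal rate: 28.499%.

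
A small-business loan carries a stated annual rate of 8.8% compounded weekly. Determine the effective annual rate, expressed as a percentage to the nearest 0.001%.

9.191%

EAR = (1 + 0.088/52)^52 − 1.
= 1.091907 − 1 = 9.191%.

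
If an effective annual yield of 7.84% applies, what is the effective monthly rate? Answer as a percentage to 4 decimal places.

0.6310%

The per-month rate i satisfies (1 + i)^12 = 1 + 0.0784.
i = 1.0784^(1/12) − 1 = 0.0063097 = 0.6310%.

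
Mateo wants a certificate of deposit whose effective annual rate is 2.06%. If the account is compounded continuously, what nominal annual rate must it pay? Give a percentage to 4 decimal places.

2.0391%

Continuous: nominal r satisfies e^r − 1 = 0.0206.
r = ln(1 + 0.0206) = ln(1.0206) = 0.020391 = 2.0391%.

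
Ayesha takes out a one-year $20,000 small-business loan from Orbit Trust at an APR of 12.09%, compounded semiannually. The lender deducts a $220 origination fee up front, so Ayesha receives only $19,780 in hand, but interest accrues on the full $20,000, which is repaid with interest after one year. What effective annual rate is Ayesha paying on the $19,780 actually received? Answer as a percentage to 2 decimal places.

13.71%

Amount owed after one year: 20,000 × (1 + 0.1209/2)^2 = 20,000 × 1.124554 = $22,491.08.
Effective rate on net proceeds: 22,491.08 / 19,780 − 1 = 0.137062 = 13.71%.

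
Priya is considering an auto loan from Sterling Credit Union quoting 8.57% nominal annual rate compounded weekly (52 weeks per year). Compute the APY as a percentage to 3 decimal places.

EAR = (1 + 0.0857/52)^52 − 1.
= 1.089403 − 1 = 8.940%.

8.940%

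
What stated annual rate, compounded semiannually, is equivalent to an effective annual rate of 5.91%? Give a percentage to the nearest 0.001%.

(1 + r/2)^2 − 1 = 0.0591, so 1 + r/2 = 1.0591^(1/2).
r/2 = 0.029126, so r = 0.058252 = 5.825%.

5.825%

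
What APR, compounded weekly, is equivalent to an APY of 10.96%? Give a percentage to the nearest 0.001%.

(1 + r/52)^52 − 1 = 0.1096, so 1 + r/52 = 1.1096^(1/52).
r/52 = 0.002002, so r = 0.104104 = 10.410%.

10.410%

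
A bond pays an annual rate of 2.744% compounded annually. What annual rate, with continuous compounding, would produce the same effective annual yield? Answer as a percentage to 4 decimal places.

2.7070%

Compounded annually, EAR = nominal = 0.027440.
Equivalent continuous rate: r = ln(1 + 0.027440) = 0.027070 = 2.7070%.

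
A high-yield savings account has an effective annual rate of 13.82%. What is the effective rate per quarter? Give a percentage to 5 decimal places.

3.28914%

The per-quarter rate i satisfies (1 + i)^4 = 1 + 0.1382.
i = 1.1382^(1/4) − 1 = 0.0328914 = 3.28914%.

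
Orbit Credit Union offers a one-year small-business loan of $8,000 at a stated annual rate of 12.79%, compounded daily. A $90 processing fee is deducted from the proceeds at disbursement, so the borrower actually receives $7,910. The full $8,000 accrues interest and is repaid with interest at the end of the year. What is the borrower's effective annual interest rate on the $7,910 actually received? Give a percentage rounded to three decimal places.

Amount owed after one year: 8,000 × (1 + 0.1279/365)^365 = 8,000 × 1.136414 = $9,091.31.
Effective rate on net proceeds: 9,091.31 / 7,910 − 1 = 0.149344 = 14.934%.

14.934%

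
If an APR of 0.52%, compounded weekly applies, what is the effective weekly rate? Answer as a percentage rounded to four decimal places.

With a nominal annual rate compounded weekly, the periodic rate is the nominal rate divided by 52.
i = 0.0052 / 52 = 0.0001000 = 0.0100%.

0.0100%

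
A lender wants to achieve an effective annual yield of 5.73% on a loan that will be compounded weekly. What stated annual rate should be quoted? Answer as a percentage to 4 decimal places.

(1 + r/52)^52 − 1 = 0.0573, so 1 + r/52 = 1.0573^(1/52).
r/52 = 0.001072, so r = 0.055748 = 5.5748%.

5.5748%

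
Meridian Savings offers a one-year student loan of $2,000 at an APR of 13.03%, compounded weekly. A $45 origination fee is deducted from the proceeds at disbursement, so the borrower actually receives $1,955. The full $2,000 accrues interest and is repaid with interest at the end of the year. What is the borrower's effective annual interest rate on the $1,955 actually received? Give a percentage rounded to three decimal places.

Amount owed after one year: 2,000 × (1 + 0.1303/52)^52 = 2,000 × 1.138984 = $2,277.97.
Effective rate on net proceeds: 2,277.97 / 1,955 − 1 = 0.165201 = 16.520%.

16.520%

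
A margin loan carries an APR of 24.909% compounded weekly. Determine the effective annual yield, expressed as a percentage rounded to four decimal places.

28.2095%

EAR = (1 + 0.24909/52)^52 − 1.
= (1 + 0.004790)^52 − 1 = 1.282095 − 1 = 28.2095%.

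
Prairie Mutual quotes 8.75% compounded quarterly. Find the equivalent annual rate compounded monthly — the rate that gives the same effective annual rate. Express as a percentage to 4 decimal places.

8.6870%

EAR = (1 + 0.0875/4)^4 − 1 = 0.090413.
Solve (1 + r/12)^12 = 1.090413: r/12 = 1.090413^(1/12) − 1 = 0.007239, so r = 0.086870 = 8.6870%.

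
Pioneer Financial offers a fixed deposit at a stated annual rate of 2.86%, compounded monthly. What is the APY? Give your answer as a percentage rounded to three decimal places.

EAR = (1 + 0.0286/12)^12 − 1.
= 1.028978 − 1 = 2.898%.

2.898%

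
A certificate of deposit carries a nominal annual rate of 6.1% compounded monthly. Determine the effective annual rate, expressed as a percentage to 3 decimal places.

EAR = (1 + 0.061/12)^12 − 1.
= 1.062735 − 1 = 6.273%.

6.273%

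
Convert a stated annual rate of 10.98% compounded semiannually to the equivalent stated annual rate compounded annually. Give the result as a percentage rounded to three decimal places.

EAR = (1 + 0.1098/2)^2 − 1 = 0.112814.
Compounded annually, the equivalent nominal rate is the EAR itself: 11.281%.

11.281%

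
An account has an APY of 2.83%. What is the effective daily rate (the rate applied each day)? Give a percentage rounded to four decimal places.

0.0076%

The per-day rate i satisfies (1 + i)^365 = 1 + 0.0283.
i = 1.0283^(1/365) − 1 = 0.0000765 = 0.0076%.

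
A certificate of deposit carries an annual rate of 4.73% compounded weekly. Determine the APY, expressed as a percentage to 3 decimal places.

4.841%

EAR = (1 + 0.0473/52)^52 − 1.
= 1.048414 − 1 = 4.841%.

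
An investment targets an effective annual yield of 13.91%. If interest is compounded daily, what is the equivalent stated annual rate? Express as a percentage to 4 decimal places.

(1 + r/365)^365 − 1 = 0.1391, so 1 + r/365 = 1.1391^(1/365).
r/365 = 0.000357, so r = 0.130262 = 13.0262%.

13.0262%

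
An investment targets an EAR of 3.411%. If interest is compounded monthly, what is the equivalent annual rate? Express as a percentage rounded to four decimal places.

3.3588%

(1 + r/12)^12 − 1 = 0.03411, so 1 + r/12 = 1.03411^(1/12).
r/12 = 0.002799, so r = 0.033588 = 3.3588%.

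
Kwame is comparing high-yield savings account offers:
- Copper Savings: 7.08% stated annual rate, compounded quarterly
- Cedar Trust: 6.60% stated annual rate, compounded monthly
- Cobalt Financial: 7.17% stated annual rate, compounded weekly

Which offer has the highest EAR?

Cobalt Financial

Copper Savings: (1 + 0.0708/4)^4 − 1 = 7.270%
Cedar Trust: (1 + 0.0660/12)^12 − 1 = 6.803%
Cobalt Financial: (1 + 0.0717/52)^52 − 1 = 7.428%
The highest effective annual rate is Cobalt Financial at 7.428%.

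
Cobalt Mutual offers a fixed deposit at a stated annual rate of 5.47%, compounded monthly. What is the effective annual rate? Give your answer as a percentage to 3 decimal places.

5.609%

EAR = (1 + 0.0547/12)^12 − 1.
= 1.056092 − 1 = 5.609%.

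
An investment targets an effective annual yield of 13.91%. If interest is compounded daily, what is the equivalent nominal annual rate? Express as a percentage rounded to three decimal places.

13.026%

(1 + r/365)^365 − 1 = 0.1391, so 1 + r/365 = 1.1391^(1/365).
r/365 = 0.000357, so r = 0.130262 = 13.026%.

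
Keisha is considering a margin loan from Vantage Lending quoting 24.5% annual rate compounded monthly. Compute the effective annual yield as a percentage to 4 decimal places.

27.4473%

EAR = (1 + 0.245/12)^12 − 1.
= (1 + 0.020417)^12 − 1 = 1.274473 − 1 = 27.4473%.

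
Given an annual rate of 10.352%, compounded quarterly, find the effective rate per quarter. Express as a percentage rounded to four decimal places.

2.5880%

With a nominal annual rate compounded quarterly, the periodic rate is the nominal rate divided by 4.
i = 0.10352 / 4 = 0.0258800 = 2.5880%.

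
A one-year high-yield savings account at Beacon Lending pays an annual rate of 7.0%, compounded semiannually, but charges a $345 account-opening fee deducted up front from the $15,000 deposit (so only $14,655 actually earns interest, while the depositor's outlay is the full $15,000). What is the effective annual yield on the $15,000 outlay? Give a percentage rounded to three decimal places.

4.659%

Value after one year: 14,655 × (1 + 0.070/2)^2 = 14,655 × 1.071225 = $15,698.80.
Effective yield on the $15,000 outlay: 15,698.80 / 15,000 − 1 = 0.046587 = 4.659%.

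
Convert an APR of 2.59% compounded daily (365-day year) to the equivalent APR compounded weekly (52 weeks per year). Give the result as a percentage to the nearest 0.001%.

EAR = (1 + 0.0259/365)^365 − 1 = 0.026237.
Solve (1 + r/52)^52 = 1.026237: r/52 = 1.026237^(1/52) − 1 = 0.000498, so r = 0.025906 = 2.591%.

2.591%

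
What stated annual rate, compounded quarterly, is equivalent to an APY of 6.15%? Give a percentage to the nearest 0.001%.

6.013%

(1 + r/4)^4 − 1 = 0.0615, so 1 + r/4 = 1.0615^(1/4).
r/4 = 0.015033, so r = 0.060130 = 6.013%.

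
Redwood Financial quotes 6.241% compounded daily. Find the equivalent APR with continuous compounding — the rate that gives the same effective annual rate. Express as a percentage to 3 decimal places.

EAR = (1 + 0.06241/365)^365 − 1 = 0.064393.
Equivalent continuous rate: r = ln(1 + 0.064393) = 0.062405 = 6.240%.

6.240%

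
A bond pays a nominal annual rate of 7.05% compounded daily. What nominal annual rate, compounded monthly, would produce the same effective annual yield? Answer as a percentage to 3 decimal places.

7.070%

EAR = (1 + 0.0705/365)^365 − 1 = 0.073037.
Solve (1 + r/12)^12 = 1.073037: r/12 = 1.073037^(1/12) − 1 = 0.005892, so r = 0.070701 = 7.070%.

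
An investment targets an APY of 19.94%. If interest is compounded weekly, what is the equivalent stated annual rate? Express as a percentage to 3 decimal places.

18.214%

(1 + r/52)^52 − 1 = 0.1994, so 1 + r/52 = 1.1994^(1/52).
r/52 = 0.003503, so r = 0.182140 = 18.214%.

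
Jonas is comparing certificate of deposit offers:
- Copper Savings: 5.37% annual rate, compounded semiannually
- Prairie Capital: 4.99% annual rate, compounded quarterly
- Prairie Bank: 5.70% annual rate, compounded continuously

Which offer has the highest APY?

Prairie Bank

Copper Savings: (1 + 0.0537/2)^2 − 1 = 5.442%
Prairie Capital: (1 + 0.0499/4)^4 − 1 = 5.084%
Prairie Bank: e^0.0570 − 1 = 5.866%
The highest effective annual rate is Prairie Bank at 5.866%.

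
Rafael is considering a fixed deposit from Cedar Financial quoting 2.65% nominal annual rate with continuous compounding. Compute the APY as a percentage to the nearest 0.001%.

2.685%

With continuous compounding, EAR = e^0.0265 − 1.
e^0.0265 = 1.026854, so EAR = 0.026854 = 2.685%.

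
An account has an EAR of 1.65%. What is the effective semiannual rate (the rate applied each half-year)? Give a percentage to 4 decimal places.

0.8216%

The per-half-year rate i satisfies (1 + i)^2 = 1 + 0.0165.
i = 1.0165^(1/2) − 1 = 0.0082162 = 0.8216%.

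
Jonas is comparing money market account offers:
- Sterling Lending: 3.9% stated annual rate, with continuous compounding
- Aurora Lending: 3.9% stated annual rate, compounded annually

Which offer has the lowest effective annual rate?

Sterling Lending: e^0.039 − 1 = 3.977%
Aurora Lending: compounded annually, EAR = 3.900%
The lowest effective annual rate is Aurora Lending at 3.900%.

Aurora Lending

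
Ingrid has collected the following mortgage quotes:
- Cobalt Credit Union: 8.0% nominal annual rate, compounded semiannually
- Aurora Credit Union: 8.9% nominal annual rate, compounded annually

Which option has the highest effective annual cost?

Cobalt Credit Union: (1 + 0.080/2)^2 − 1 = 8.160%
Aurora Credit Union: compounded annually, EAR = 8.900%
The highest effective annual rate is Aurora Credit Union at 8.900%.

Aurora Credit Union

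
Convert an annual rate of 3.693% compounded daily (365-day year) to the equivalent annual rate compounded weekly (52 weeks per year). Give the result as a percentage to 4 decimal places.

EAR = (1 + 0.03693/365)^365 − 1 = 0.037618.
Solve (1 + r/52)^52 = 1.037618: r/52 = 1.037618^(1/52) − 1 = 0.000710, so r = 0.036941 = 3.6941%.

3.6941%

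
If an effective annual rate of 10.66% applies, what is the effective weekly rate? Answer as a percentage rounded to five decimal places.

0.19498%

The per-week rate i satisfies (1 + i)^52 = 1 + 0.1066.
i = 1.1066^(1/52) − 1 = 0.0019498 = 0.19498%.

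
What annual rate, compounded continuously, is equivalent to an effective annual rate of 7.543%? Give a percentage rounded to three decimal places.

Continuous: nominal r satisfies e^r − 1 = 0.07543.
r = ln(1 + 0.07543) = ln(1.07543) = 0.072721 = 7.272%.

7.272%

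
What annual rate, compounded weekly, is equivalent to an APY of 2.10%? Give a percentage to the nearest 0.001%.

(1 + r/52)^52 − 1 = 0.0210, so 1 + r/52 = 1.0210^(1/52).
r/52 = 0.000400, so r = 0.020787 = 2.079%.

2.079%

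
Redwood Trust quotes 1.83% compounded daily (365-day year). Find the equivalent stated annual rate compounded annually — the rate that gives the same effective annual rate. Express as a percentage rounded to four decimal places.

1.8468%

EAR = (1 + 0.0183/365)^365 − 1 = 0.018468.
Compounded annually, the equivalent nominal rate is the EAR itself: 1.8468%.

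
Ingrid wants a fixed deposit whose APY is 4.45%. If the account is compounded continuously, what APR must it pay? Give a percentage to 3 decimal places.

Continuous: nominal r satisfies e^r − 1 = 0.0445.
r = ln(1 + 0.0445) = ln(1.0445) = 0.043538 = 4.354%.

4.354%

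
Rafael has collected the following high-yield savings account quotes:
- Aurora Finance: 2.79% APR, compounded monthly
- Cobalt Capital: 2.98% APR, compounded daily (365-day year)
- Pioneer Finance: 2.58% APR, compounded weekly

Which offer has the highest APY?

Aurora Finance: (1 + 0.0279/12)^12 − 1 = 2.826%
Cobalt Capital: (1 + 0.0298/365)^365 − 1 = 3.025%
Pioneer Finance: (1 + 0.0258/52)^52 − 1 = 2.613%
The highest effective annual rate is Cobalt Capital at 3.025%.

Cobalt Capital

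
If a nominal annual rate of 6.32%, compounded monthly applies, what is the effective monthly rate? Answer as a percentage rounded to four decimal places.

With a nominal annual rate compounded monthly, the periodic rate is the nominal rate divided by 12.
i = 0.0632 / 12 = 0.0052667 = 0.5267%.

0.5267%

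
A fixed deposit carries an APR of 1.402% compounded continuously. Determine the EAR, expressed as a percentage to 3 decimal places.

With continuous compounding, EAR = e^0.01402 − 1.
e^0.01402 = 1.014119, so EAR = 0.014119 = 1.412%.

1.412%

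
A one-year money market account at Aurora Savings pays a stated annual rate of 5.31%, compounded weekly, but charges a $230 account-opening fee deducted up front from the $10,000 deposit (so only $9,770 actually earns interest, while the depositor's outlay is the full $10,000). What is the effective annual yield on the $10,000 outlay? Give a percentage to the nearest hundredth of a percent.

3.03%

Value after one year: 9,770 × (1 + 0.0531/52)^52 = 9,770 × 1.054507 = $10,302.53.
Effective yield on the $10,000 outlay: 10,302.53 / 10,000 − 1 = 0.030253 = 3.03%.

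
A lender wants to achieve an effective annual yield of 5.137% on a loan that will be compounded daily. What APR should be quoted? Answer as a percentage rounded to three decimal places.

5.010%

(1 + r/365)^365 − 1 = 0.05137, so 1 + r/365 = 1.05137^(1/365).
r/365 = 0.000137, so r = 0.050098 = 5.010%.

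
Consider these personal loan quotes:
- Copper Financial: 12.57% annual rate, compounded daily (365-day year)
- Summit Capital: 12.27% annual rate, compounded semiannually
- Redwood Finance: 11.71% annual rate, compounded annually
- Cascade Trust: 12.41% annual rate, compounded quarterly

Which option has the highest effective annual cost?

Copper Financial

Copper Financial: (1 + 0.1257/365)^365 − 1 = 13.392%
Summit Capital: (1 + 0.1227/2)^2 − 1 = 12.646%
Redwood Finance: compounded annually, EAR = 11.710%
Cascade Trust: (1 + 0.1241/4)^4 − 1 = 13.000%
The highest effective annual rate is Copper Financial at 13.392%.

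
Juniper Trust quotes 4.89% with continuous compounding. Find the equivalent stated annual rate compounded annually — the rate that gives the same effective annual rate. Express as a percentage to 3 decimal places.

EAR under continuous compounding: e^0.0489 − 1 = 0.050115.
Compounded annually, the equivalent nominal rate is the EAR itself: 5.012%.

5.012%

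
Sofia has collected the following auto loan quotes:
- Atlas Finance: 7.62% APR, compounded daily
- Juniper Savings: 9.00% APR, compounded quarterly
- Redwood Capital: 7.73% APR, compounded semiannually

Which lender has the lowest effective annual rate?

Atlas Finance: (1 + 0.0762/365)^365 − 1 = 7.917%
Juniper Savings: (1 + 0.0900/4)^4 − 1 = 9.308%
Redwood Capital: (1 + 0.0773/2)^2 − 1 = 7.879%
The lowest effective annual rate is Redwood Capital at 7.879%.

Redwood Capital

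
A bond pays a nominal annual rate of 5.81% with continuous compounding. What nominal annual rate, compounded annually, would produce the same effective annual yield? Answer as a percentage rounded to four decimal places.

EAR under continuous compounding: e^0.0581 − 1 = 0.059821.
Compounded annually, the equivalent nominal rate is the EAR itself: 5.9821%.

5.9821%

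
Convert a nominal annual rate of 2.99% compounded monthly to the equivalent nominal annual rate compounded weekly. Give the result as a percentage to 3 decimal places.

EAR = (1 + 0.0299/12)^12 − 1 = 0.030313.
Solve (1 + r/52)^52 = 1.030313: r/52 = 1.030313^(1/52) − 1 = 0.000574, so r = 0.029871 = 2.987%.

2.987%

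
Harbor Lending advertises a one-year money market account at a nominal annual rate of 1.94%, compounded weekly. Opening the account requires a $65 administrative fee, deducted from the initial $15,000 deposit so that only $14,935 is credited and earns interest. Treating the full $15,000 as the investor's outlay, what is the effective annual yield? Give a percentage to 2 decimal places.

1.52%

Value after one year: 14,935 × (1 + 0.0194/52)^52 = 14,935 × 1.019586 = $15,227.51.
Effective yield on the $15,000 outlay: 15,227.51 / 15,000 − 1 = 0.015168 = 1.52%.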